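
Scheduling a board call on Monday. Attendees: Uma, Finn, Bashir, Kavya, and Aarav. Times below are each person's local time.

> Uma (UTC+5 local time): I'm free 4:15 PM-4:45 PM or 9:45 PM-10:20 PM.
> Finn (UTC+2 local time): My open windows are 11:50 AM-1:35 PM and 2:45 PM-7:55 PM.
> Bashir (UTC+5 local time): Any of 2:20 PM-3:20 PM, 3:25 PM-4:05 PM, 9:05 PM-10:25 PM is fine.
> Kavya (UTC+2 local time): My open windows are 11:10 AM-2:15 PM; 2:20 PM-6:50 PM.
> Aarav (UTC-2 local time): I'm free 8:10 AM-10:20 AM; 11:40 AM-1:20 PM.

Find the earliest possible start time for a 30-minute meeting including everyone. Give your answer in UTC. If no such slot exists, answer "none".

Uma in UTC: 11:15-11:45, 16:45-17:20 (subtract 5h to convert from UTC+5).
Finn in UTC: 09:50-11:35, 12:45-17:55 (subtract 2h to convert from UTC+2).
Bashir in UTC: 09:20-10:20, 10:25-11:05, 16:05-17:25 (subtract 5h to convert from UTC+5).
Kavya in UTC: 09:10-12:15, 12:20-16:50 (subtract 2h to convert from UTC+2).
Aarav in UTC: 10:10-12:20, 13:40-15:20 (add 2h to convert from UTC-2).
Uma ∩ Finn: 11:15-11:35, 16:45-17:20.
Uma ∩ Finn ∩ Bashir: 16:45-17:20.
Uma ∩ Finn ∩ Bashir ∩ Kavya: 16:45-16:50.
Uma ∩ Finn ∩ Bashir ∩ Kavya ∩ Aarav: ∅.
There is no time when everyone is free.
No common window is at least 30 minutes long.

none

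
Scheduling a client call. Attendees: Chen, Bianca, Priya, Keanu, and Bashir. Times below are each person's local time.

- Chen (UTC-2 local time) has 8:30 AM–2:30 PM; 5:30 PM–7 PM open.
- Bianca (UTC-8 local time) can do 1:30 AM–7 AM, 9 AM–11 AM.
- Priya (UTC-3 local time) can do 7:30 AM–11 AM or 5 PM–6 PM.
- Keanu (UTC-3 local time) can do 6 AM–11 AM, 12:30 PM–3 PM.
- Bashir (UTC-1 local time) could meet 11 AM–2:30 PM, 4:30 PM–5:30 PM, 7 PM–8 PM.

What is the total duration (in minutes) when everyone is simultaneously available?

Chen in UTC: 10:30-16:30, 19:30-21:00 (add 2h to convert from UTC-2).
Bianca in UTC: 09:30-15:00, 17:00-19:00 (add 8h to convert from UTC-8).
Priya in UTC: 10:30-14:00, 20:00-21:00 (add 3h to convert from UTC-3).
Keanu in UTC: 09:00-14:00, 15:30-18:00 (add 3h to convert from UTC-3).
Bashir in UTC: 12:00-15:30, 17:30-18:30, 20:00-21:00 (add 1h to convert from UTC-1).
Chen ∩ Bianca: 10:30-15:00.
Chen ∩ Bianca ∩ Priya: 10:30-14:00.
Chen ∩ Bianca ∩ Priya ∩ Keanu: 10:30-14:00.
Chen ∩ Bianca ∩ Priya ∩ Keanu ∩ Bashir: 12:00-14:00.
That's a single block of 120 minutes.

120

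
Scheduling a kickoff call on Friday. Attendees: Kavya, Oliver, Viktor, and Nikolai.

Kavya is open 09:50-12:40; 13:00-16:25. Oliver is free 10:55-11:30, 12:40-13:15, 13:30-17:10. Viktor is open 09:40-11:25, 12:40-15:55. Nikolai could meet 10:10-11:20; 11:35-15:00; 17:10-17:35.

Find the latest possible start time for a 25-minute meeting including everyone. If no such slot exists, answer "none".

Kavya ∩ Oliver: 10:55-11:30, 13:00-13:15, 13:30-16:25.
Kavya ∩ Oliver ∩ Viktor: 10:55-11:25, 13:00-13:15, 13:30-15:55.
Kavya ∩ Oliver ∩ Viktor ∩ Nikolai: 10:55-11:20, 13:00-13:15, 13:30-15:00.
The last common window of at least 25 minutes is 13:30-15:00; a 25-minute meeting can start as late as 14:35 and still end by 15:00.

14:35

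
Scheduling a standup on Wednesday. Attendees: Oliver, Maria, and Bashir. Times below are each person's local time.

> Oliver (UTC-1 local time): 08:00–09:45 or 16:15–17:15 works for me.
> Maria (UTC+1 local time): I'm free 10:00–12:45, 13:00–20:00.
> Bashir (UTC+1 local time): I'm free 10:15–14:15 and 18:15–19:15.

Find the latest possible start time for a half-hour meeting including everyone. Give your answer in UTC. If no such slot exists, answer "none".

Oliver in UTC: 09:00-10:45, 17:15-18:15 (add 1h to convert from UTC-1).
Maria in UTC: 09:00-11:45, 12:00-19:00 (subtract 1h to convert from UTC+1).
Bashir in UTC: 09:15-13:15, 17:15-18:15 (subtract 1h to convert from UTC+1).
Oliver ∩ Maria: 09:00-10:45, 17:15-18:15.
Oliver ∩ Maria ∩ Bashir: 09:15-10:45, 17:15-18:15.
The last common window of at least 30 minutes is 17:15-18:15; a 30-minute meeting can start as late as 17:45 and still end by 18:15.

17:45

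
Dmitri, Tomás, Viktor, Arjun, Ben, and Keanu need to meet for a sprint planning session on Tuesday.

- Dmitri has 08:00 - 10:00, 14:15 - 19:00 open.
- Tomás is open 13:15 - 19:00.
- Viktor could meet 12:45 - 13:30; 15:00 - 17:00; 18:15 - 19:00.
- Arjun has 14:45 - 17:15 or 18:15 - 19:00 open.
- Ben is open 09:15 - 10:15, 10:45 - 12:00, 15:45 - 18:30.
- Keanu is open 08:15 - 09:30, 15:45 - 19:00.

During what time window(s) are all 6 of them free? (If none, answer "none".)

Dmitri ∩ Tomás: 14:15-19:00.
Dmitri ∩ Tomás ∩ Viktor: 15:00-17:00, 18:15-19:00.
Dmitri ∩ Tomás ∩ Viktor ∩ Arjun: 15:00-17:00, 18:15-19:00.
Dmitri ∩ Tomás ∩ Viktor ∩ Arjun ∩ Ben: 15:45-17:00, 18:15-18:30.
Dmitri ∩ Tomás ∩ Viktor ∩ Arjun ∩ Ben ∩ Keanu: 15:45-17:00, 18:15-18:30.

15:45-17:00, 18:15-18:30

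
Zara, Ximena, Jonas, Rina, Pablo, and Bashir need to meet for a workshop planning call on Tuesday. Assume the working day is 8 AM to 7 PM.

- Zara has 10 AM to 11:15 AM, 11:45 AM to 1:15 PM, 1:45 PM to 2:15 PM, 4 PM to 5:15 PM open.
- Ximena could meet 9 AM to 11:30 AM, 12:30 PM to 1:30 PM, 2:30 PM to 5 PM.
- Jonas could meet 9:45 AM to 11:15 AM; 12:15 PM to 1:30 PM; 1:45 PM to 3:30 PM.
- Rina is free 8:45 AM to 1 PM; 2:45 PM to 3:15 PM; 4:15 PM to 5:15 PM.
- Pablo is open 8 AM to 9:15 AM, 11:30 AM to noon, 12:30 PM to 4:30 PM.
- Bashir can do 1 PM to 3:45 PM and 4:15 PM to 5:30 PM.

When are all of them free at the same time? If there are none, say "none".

none

Zara ∩ Ximena: 10:00-11:15, 12:30-13:15, 16:00-17:00.
Zara ∩ Ximena ∩ Jonas: 10:00-11:15, 12:30-13:15.
Zara ∩ Ximena ∩ Jonas ∩ Rina: 10:00-11:15, 12:30-13:00.
Zara ∩ Ximena ∩ Jonas ∩ Rina ∩ Pablo: 12:30-13:00.
Zara ∩ Ximena ∩ Jonas ∩ Rina ∩ Pablo ∩ Bashir: ∅.
There is no time when everyone is free.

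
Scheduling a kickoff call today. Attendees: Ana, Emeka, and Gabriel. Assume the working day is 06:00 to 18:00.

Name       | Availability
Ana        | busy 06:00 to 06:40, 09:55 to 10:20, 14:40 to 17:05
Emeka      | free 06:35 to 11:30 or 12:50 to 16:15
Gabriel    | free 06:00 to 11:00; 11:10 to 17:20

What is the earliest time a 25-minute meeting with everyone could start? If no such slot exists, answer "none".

06:40

Ana free: 06:40-09:55, 10:20-14:40, 17:05-18:00 (invert busy blocks within the working day).
Emeka free: 06:35-11:30, 12:50-16:15.
Gabriel free: 06:00-11:00, 11:10-17:20.
Ana ∩ Emeka: 06:40-09:55, 10:20-11:30, 12:50-14:40.
Ana ∩ Emeka ∩ Gabriel: 06:40-09:55, 10:20-11:00, 11:10-11:30, 12:50-14:40.
Those are the intersection windows.
The first common window of at least 25 minutes is 06:40-09:55, so the earliest start is 06:40.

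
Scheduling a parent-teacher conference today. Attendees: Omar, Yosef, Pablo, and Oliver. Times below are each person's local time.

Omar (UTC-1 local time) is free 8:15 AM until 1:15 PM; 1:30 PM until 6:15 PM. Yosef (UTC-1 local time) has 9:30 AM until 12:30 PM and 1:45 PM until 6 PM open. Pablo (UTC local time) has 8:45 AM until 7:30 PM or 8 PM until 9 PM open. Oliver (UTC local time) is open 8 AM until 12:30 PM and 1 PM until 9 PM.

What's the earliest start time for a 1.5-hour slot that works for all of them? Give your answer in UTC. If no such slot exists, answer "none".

Omar in UTC: 09:15-14:15, 14:30-19:15 (add 1h to convert from UTC-1).
Yosef in UTC: 10:30-13:30, 14:45-19:00 (add 1h to convert from UTC-1).
Pablo in UTC: 08:45-19:30, 20:00-21:00.
Oliver in UTC: 08:00-12:30, 13:00-21:00.
Omar ∩ Yosef: 10:30-13:30, 14:45-19:00.
Omar ∩ Yosef ∩ Pablo: 10:30-13:30, 14:45-19:00.
Omar ∩ Yosef ∩ Pablo ∩ Oliver: 10:30-12:30, 13:00-13:30, 14:45-19:00.
The first common window of at least 90 minutes is 10:30-12:30, so the earliest start is 10:30.

10:30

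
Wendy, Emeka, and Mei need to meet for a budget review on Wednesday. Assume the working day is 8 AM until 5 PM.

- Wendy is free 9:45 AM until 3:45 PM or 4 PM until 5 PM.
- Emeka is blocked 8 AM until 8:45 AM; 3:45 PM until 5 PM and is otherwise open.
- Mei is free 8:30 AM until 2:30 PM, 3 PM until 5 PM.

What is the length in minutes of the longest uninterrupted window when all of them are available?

285

Wendy free: 09:45-15:45, 16:00-17:00.
Emeka free: 08:45-15:45 (invert busy blocks within the working day).
Mei free: 08:30-14:30, 15:00-17:00.
Wendy ∩ Emeka: 09:45-15:45.
Wendy ∩ Emeka ∩ Mei: 09:45-14:30, 15:00-15:45.
Those are the intersection windows.
The longest is 09:45-14:30 at 285 minutes.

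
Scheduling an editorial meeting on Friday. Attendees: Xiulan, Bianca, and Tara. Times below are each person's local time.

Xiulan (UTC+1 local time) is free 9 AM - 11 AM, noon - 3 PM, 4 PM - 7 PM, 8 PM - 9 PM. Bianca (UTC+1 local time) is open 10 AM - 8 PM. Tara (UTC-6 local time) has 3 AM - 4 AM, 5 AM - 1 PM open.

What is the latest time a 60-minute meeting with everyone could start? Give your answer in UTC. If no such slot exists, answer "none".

Xiulan in UTC: 08:00-10:00, 11:00-14:00, 15:00-18:00, 19:00-20:00 (subtract 1h to convert from UTC+1).
Bianca in UTC: 09:00-19:00 (subtract 1h to convert from UTC+1).
Tara in UTC: 09:00-10:00, 11:00-19:00 (add 6h to convert from UTC-6).
Xiulan ∩ Bianca: 09:00-10:00, 11:00-14:00, 15:00-18:00.
Xiulan ∩ Bianca ∩ Tara: 09:00-10:00, 11:00-14:00, 15:00-18:00.
The last common window of at least 60 minutes is 15:00-18:00; a 60-minute meeting can start as late as 17:00 and still end by 18:00.

17:00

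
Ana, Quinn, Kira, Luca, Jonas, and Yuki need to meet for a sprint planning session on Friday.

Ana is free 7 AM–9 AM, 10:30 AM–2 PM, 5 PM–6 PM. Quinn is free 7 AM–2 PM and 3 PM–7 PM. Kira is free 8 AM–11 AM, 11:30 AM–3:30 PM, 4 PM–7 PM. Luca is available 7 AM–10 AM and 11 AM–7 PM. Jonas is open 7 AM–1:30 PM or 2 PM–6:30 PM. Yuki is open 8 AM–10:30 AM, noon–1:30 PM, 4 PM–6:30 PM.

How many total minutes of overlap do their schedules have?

Ana ∩ Quinn: 07:00-09:00, 10:30-14:00, 17:00-18:00.
Ana ∩ Quinn ∩ Kira: 08:00-09:00, 10:30-11:00, 11:30-14:00, 17:00-18:00.
Ana ∩ Quinn ∩ Kira ∩ Luca: 08:00-09:00, 11:30-14:00, 17:00-18:00.
Ana ∩ Quinn ∩ Kira ∩ Luca ∩ Jonas: 08:00-09:00, 11:30-13:30, 17:00-18:00.
Ana ∩ Quinn ∩ Kira ∩ Luca ∩ Jonas ∩ Yuki: 08:00-09:00, 12:00-13:30, 17:00-18:00.
Summing the common windows: 60 + 90 + 60 = 210 minutes.

210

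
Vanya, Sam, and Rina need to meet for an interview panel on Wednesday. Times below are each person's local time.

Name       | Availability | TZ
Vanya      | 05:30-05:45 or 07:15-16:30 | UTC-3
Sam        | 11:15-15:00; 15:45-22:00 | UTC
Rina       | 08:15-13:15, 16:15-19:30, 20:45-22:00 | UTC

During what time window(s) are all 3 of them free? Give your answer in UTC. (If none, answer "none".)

11:15-13:15, 16:15-19:30

Vanya in UTC: 08:30-08:45, 10:15-19:30 (add 3h to convert from UTC-3).
Sam in UTC: 11:15-15:00, 15:45-22:00.
Rina in UTC: 08:15-13:15, 16:15-19:30, 20:45-22:00.
Vanya ∩ Sam: 11:15-15:00, 15:45-19:30.
Vanya ∩ Sam ∩ Rina: 11:15-13:15, 16:15-19:30.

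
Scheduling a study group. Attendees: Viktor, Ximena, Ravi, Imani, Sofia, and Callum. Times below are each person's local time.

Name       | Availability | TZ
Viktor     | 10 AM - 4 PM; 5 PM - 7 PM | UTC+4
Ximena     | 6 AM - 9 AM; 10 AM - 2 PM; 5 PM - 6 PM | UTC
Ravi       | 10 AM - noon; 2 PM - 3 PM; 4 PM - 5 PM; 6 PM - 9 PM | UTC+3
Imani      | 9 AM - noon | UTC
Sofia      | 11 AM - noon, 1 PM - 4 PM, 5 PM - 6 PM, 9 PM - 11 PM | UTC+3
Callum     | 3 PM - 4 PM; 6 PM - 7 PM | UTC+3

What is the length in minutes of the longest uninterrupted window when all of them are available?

Viktor in UTC: 06:00-12:00, 13:00-15:00 (subtract 4h to convert from UTC+4).
Ximena in UTC: 06:00-09:00, 10:00-14:00, 17:00-18:00.
Ravi in UTC: 07:00-09:00, 11:00-12:00, 13:00-14:00, 15:00-18:00 (subtract 3h to convert from UTC+3).
Imani in UTC: 09:00-12:00.
Sofia in UTC: 08:00-09:00, 10:00-13:00, 14:00-15:00, 18:00-20:00 (subtract 3h to convert from UTC+3).
Callum in UTC: 12:00-13:00, 15:00-16:00 (subtract 3h to convert from UTC+3).
Viktor ∩ Ximena: 06:00-09:00, 10:00-12:00, 13:00-14:00.
Viktor ∩ Ximena ∩ Ravi: 07:00-09:00, 11:00-12:00, 13:00-14:00.
Viktor ∩ Ximena ∩ Ravi ∩ Imani: 11:00-12:00.
Viktor ∩ Ximena ∩ Ravi ∩ Imani ∩ Sofia: 11:00-12:00.
Viktor ∩ Ximena ∩ Ravi ∩ Imani ∩ Sofia ∩ Callum: ∅.
There is no time when everyone is free.
No common window exists, so the longest block is 0 minutes.

0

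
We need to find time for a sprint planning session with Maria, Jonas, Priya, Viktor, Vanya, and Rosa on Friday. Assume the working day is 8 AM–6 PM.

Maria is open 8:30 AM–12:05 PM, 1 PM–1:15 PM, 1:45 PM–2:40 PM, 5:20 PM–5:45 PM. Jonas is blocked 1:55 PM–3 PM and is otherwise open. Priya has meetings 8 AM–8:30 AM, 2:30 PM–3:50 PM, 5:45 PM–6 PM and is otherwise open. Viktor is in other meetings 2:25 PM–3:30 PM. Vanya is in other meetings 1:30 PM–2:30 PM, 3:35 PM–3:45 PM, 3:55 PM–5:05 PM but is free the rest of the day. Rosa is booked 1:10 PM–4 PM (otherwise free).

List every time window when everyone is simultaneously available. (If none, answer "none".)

08:30-12:05, 13:00-13:10, 17:20-17:45

Maria free: 08:30-12:05, 13:00-13:15, 13:45-14:40, 17:20-17:45.
Jonas free: 08:00-13:55, 15:00-18:00 (invert busy blocks within the working day).
Priya free: 08:30-14:30, 15:50-17:45 (invert busy blocks within the working day).
Viktor free: 08:00-14:25, 15:30-18:00 (invert busy blocks within the working day).
Vanya free: 08:00-13:30, 14:30-15:35, 15:45-15:55, 17:05-18:00 (invert busy blocks within the working day).
Rosa free: 08:00-13:10, 16:00-18:00 (invert busy blocks within the working day).
Maria ∩ Jonas: 08:30-12:05, 13:00-13:15, 13:45-13:55, 17:20-17:45.
Maria ∩ Jonas ∩ Priya: 08:30-12:05, 13:00-13:15, 13:45-13:55, 17:20-17:45.
Maria ∩ Jonas ∩ Priya ∩ Viktor: 08:30-12:05, 13:00-13:15, 13:45-13:55, 17:20-17:45.
Maria ∩ Jonas ∩ Priya ∩ Viktor ∩ Vanya: 08:30-12:05, 13:00-13:15, 17:20-17:45.
Maria ∩ Jonas ∩ Priya ∩ Viktor ∩ Vanya ∩ Rosa: 08:30-12:05, 13:00-13:10, 17:20-17:45.
Those are the intersection windows.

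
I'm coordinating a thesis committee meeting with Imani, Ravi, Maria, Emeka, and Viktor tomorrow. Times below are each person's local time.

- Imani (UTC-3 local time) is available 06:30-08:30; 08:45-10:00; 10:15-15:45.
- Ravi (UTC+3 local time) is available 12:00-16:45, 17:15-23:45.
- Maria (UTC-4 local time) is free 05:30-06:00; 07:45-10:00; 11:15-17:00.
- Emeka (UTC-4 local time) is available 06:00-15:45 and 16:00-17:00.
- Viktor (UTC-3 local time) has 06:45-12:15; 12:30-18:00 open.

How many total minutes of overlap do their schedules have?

Imani in UTC: 09:30-11:30, 11:45-13:00, 13:15-18:45 (add 3h to convert from UTC-3).
Ravi in UTC: 09:00-13:45, 14:15-20:45 (subtract 3h to convert from UTC+3).
Maria in UTC: 09:30-10:00, 11:45-14:00, 15:15-21:00 (add 4h to convert from UTC-4).
Emeka in UTC: 10:00-19:45, 20:00-21:00 (add 4h to convert from UTC-4).
Viktor in UTC: 09:45-15:15, 15:30-21:00 (add 3h to convert from UTC-3).
Imani ∩ Ravi: 09:30-11:30, 11:45-13:00, 13:15-13:45, 14:15-18:45.
Imani ∩ Ravi ∩ Maria: 09:30-10:00, 11:45-13:00, 13:15-13:45, 15:15-18:45.
Imani ∩ Ravi ∩ Maria ∩ Emeka: 11:45-13:00, 13:15-13:45, 15:15-18:45.
Imani ∩ Ravi ∩ Maria ∩ Emeka ∩ Viktor: 11:45-13:00, 13:15-13:45, 15:30-18:45.
Summing the common windows: 75 + 30 + 195 = 300 minutes.

300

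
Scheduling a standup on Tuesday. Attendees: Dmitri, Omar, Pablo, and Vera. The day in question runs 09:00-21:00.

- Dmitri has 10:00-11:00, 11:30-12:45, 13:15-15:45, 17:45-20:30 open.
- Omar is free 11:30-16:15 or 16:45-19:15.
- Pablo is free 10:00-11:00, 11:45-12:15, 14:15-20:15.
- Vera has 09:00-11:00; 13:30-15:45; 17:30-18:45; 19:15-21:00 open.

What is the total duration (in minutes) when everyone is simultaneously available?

150

Dmitri ∩ Omar: 11:30-12:45, 13:15-15:45, 17:45-19:15.
Dmitri ∩ Omar ∩ Pablo: 11:45-12:15, 14:15-15:45, 17:45-19:15.
Dmitri ∩ Omar ∩ Pablo ∩ Vera: 14:15-15:45, 17:45-18:45.
So the common availability across everyone is 14:15-15:45, 17:45-18:45.
Summing the common windows: 90 + 60 = 150 minutes.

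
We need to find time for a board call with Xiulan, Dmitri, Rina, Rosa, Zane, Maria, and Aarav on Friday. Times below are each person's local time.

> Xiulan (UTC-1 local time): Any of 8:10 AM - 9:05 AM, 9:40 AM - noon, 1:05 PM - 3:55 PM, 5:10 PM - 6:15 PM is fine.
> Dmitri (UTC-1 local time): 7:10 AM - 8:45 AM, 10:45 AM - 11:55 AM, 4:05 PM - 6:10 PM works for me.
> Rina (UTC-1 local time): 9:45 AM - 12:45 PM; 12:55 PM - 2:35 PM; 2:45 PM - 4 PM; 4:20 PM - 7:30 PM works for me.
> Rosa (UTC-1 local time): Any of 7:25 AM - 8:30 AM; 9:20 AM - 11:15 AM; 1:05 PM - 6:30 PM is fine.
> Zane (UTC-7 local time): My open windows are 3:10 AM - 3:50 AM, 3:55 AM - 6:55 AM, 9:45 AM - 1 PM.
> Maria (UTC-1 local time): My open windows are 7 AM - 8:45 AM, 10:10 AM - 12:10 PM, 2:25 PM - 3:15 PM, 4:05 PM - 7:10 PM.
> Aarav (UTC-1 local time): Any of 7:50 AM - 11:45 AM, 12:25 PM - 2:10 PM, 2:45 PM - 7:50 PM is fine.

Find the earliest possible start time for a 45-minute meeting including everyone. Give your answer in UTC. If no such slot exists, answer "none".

18:10

Xiulan in UTC: 09:10-10:05, 10:40-13:00, 14:05-16:55, 18:10-19:15 (add 1h to convert from UTC-1).
Dmitri in UTC: 08:10-09:45, 11:45-12:55, 17:05-19:10 (add 1h to convert from UTC-1).
Rina in UTC: 10:45-13:45, 13:55-15:35, 15:45-17:00, 17:20-20:30 (add 1h to convert from UTC-1).
Rosa in UTC: 08:25-09:30, 10:20-12:15, 14:05-19:30 (add 1h to convert from UTC-1).
Zane in UTC: 10:10-10:50, 10:55-13:55, 16:45-20:00 (add 7h to convert from UTC-7).
Maria in UTC: 08:00-09:45, 11:10-13:10, 15:25-16:15, 17:05-20:10 (add 1h to convert from UTC-1).
Aarav in UTC: 08:50-12:45, 13:25-15:10, 15:45-20:50 (add 1h to convert from UTC-1).
Xiulan ∩ Dmitri: 09:10-09:45, 11:45-12:55, 18:10-19:10.
Xiulan ∩ Dmitri ∩ Rina: 11:45-12:55, 18:10-19:10.
Xiulan ∩ Dmitri ∩ Rina ∩ Rosa: 11:45-12:15, 18:10-19:10.
Xiulan ∩ Dmitri ∩ Rina ∩ Rosa ∩ Zane: 11:45-12:15, 18:10-19:10.
Xiulan ∩ Dmitri ∩ Rina ∩ Rosa ∩ Zane ∩ Maria: 11:45-12:15, 18:10-19:10.
Xiulan ∩ Dmitri ∩ Rina ∩ Rosa ∩ Zane ∩ Maria ∩ Aarav: 11:45-12:15, 18:10-19:10.
The first common window of at least 45 minutes is 18:10-19:10, so the earliest start is 18:10.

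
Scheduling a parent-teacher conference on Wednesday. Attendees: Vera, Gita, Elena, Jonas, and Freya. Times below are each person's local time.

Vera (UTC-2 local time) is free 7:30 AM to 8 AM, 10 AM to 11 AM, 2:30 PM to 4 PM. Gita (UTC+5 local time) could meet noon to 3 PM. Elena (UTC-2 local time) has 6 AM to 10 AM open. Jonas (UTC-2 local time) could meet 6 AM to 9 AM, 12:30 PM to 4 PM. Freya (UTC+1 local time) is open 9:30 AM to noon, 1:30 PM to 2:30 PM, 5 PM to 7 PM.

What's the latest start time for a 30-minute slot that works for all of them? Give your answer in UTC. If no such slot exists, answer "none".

09:30

Vera in UTC: 09:30-10:00, 12:00-13:00, 16:30-18:00 (add 2h to convert from UTC-2).
Gita in UTC: 07:00-10:00 (subtract 5h to convert from UTC+5).
Elena in UTC: 08:00-12:00 (add 2h to convert from UTC-2).
Jonas in UTC: 08:00-11:00, 14:30-18:00 (add 2h to convert from UTC-2).
Freya in UTC: 08:30-11:00, 12:30-13:30, 16:00-18:00 (subtract 1h to convert from UTC+1).
Vera ∩ Gita: 09:30-10:00.
Vera ∩ Gita ∩ Elena: 09:30-10:00.
Vera ∩ Gita ∩ Elena ∩ Jonas: 09:30-10:00.
Vera ∩ Gita ∩ Elena ∩ Jonas ∩ Freya: 09:30-10:00.
The last common window of at least 30 minutes is 09:30-10:00; a 30-minute meeting can start as late as 09:30 and still end by 10:00.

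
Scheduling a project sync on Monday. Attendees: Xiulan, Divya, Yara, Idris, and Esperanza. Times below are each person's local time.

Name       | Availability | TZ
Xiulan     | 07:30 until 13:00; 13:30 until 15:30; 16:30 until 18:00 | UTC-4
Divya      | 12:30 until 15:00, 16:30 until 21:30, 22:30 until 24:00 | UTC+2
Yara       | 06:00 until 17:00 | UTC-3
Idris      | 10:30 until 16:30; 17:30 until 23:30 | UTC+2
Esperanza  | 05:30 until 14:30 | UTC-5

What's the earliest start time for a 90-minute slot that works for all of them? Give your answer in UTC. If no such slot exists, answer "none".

Xiulan in UTC: 11:30-17:00, 17:30-19:30, 20:30-22:00 (add 4h to convert from UTC-4).
Divya in UTC: 10:30-13:00, 14:30-19:30, 20:30-22:00 (subtract 2h to convert from UTC+2).
Yara in UTC: 09:00-20:00 (add 3h to convert from UTC-3).
Idris in UTC: 08:30-14:30, 15:30-21:30 (subtract 2h to convert from UTC+2).
Esperanza in UTC: 10:30-19:30 (add 5h to convert from UTC-5).
Xiulan ∩ Divya: 11:30-13:00, 14:30-17:00, 17:30-19:30, 20:30-22:00.
Xiulan ∩ Divya ∩ Yara: 11:30-13:00, 14:30-17:00, 17:30-19:30.
Xiulan ∩ Divya ∩ Yara ∩ Idris: 11:30-13:00, 15:30-17:00, 17:30-19:30.
Xiulan ∩ Divya ∩ Yara ∩ Idris ∩ Esperanza: 11:30-13:00, 15:30-17:00, 17:30-19:30.
The first common window of at least 90 minutes is 11:30-13:00, so the earliest start is 11:30.

11:30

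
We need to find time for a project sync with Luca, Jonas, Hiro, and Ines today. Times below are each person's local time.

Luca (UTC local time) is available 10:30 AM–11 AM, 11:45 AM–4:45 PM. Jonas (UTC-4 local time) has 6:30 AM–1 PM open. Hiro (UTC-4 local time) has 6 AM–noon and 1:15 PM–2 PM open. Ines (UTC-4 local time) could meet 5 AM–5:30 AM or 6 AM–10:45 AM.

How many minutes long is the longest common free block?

180

Luca in UTC: 10:30-11:00, 11:45-16:45.
Jonas in UTC: 10:30-17:00 (add 4h to convert from UTC-4).
Hiro in UTC: 10:00-16:00, 17:15-18:00 (add 4h to convert from UTC-4).
Ines in UTC: 09:00-09:30, 10:00-14:45 (add 4h to convert from UTC-4).
Luca ∩ Jonas: 10:30-11:00, 11:45-16:45.
Luca ∩ Jonas ∩ Hiro: 10:30-11:00, 11:45-16:00.
Luca ∩ Jonas ∩ Hiro ∩ Ines: 10:30-11:00, 11:45-14:45.
So the common availability across everyone is 10:30-11:00, 11:45-14:45.
The longest is 11:45-14:45 at 180 minutes.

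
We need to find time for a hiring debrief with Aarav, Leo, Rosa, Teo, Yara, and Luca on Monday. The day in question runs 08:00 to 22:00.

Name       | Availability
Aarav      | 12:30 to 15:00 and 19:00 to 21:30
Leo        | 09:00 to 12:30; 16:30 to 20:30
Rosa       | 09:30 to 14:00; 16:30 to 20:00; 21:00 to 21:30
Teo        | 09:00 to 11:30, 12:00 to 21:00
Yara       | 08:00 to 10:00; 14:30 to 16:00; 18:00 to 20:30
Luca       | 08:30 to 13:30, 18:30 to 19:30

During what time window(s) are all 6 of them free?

Aarav ∩ Leo: 19:00-20:30.
Aarav ∩ Leo ∩ Rosa: 19:00-20:00.
Aarav ∩ Leo ∩ Rosa ∩ Teo: 19:00-20:00.
Aarav ∩ Leo ∩ Rosa ∩ Teo ∩ Yara: 19:00-20:00.
Aarav ∩ Leo ∩ Rosa ∩ Teo ∩ Yara ∩ Luca: 19:00-19:30.

19:00-19:30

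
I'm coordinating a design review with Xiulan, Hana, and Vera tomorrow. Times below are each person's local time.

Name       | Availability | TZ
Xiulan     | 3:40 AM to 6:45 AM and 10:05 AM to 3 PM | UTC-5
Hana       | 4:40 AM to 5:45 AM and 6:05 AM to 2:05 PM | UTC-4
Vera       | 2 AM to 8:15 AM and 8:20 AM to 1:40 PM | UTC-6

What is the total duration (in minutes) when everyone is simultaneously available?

Xiulan in UTC: 08:40-11:45, 15:05-20:00 (add 5h to convert from UTC-5).
Hana in UTC: 08:40-09:45, 10:05-18:05 (add 4h to convert from UTC-4).
Vera in UTC: 08:00-14:15, 14:20-19:40 (add 6h to convert from UTC-6).
Xiulan ∩ Hana: 08:40-09:45, 10:05-11:45, 15:05-18:05.
Xiulan ∩ Hana ∩ Vera: 08:40-09:45, 10:05-11:45, 15:05-18:05.
Those are the intersection windows.
Summing the common windows: 65 + 100 + 180 = 345 minutes.

345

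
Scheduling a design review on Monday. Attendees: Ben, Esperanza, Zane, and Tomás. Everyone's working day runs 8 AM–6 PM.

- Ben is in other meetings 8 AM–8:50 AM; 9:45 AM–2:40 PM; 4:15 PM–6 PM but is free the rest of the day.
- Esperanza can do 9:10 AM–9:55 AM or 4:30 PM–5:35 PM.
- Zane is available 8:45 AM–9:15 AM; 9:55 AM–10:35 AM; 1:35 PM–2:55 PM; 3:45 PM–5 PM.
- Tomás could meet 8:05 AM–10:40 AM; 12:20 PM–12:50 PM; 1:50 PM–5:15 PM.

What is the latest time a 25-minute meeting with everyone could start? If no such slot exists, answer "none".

Ben free: 08:50-09:45, 14:40-16:15 (invert busy blocks within the working day).
Esperanza free: 09:10-09:55, 16:30-17:35.
Zane free: 08:45-09:15, 09:55-10:35, 13:35-14:55, 15:45-17:00.
Tomás free: 08:05-10:40, 12:20-12:50, 13:50-17:15.
Ben ∩ Esperanza: 09:10-09:45.
Ben ∩ Esperanza ∩ Zane: 09:10-09:15.
Ben ∩ Esperanza ∩ Zane ∩ Tomás: 09:10-09:15.
No common window is at least 25 minutes long.

none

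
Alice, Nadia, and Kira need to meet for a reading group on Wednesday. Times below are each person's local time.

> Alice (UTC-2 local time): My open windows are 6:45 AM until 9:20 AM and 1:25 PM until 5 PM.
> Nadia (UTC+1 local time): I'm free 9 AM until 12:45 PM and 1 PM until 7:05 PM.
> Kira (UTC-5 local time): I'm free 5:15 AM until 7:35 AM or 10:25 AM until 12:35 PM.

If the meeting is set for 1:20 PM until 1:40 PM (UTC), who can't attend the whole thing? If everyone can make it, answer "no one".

Alice in UTC: 08:45-11:20, 15:25-19:00 (add 2h to convert from UTC-2).
Nadia in UTC: 08:00-11:45, 12:00-18:05 (subtract 1h to convert from UTC+1).
Kira in UTC: 10:15-12:35, 15:25-17:35 (add 5h to convert from UTC-5).
Alice: not fully free for 13:20-13:40. Nadia: free for 13:20-13:40. Kira: not fully free for 13:20-13:40.

Alice, Kira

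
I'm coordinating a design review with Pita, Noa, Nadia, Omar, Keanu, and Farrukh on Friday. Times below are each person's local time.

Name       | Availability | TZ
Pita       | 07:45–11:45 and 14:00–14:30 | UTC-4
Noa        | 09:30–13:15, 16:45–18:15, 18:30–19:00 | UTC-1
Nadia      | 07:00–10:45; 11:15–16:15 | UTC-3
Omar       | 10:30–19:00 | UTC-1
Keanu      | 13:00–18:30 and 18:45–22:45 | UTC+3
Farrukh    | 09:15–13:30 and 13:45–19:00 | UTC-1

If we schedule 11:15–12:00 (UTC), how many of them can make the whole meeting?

4

Pita in UTC: 11:45-15:45, 18:00-18:30 (add 4h to convert from UTC-4).
Noa in UTC: 10:30-14:15, 17:45-19:15, 19:30-20:00 (add 1h to convert from UTC-1).
Nadia in UTC: 10:00-13:45, 14:15-19:15 (add 3h to convert from UTC-3).
Omar in UTC: 11:30-20:00 (add 1h to convert from UTC-1).
Keanu in UTC: 10:00-15:30, 15:45-19:45 (subtract 3h to convert from UTC+3).
Farrukh in UTC: 10:15-14:30, 14:45-20:00 (add 1h to convert from UTC-1).
Noa, Nadia, Keanu, and Farrukh can make the full 11:15-12:00 slot — that's 4.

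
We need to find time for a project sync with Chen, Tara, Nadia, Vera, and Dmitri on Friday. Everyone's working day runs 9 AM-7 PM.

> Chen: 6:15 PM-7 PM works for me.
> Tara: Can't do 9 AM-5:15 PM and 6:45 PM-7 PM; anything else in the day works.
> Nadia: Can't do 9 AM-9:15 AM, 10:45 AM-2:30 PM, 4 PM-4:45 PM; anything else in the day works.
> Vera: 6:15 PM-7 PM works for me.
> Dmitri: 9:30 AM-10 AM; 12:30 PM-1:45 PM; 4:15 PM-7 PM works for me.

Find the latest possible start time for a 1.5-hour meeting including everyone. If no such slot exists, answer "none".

none

Chen free: 18:15-19:00.
Tara free: 17:15-18:45 (invert busy blocks within the working day).
Nadia free: 09:15-10:45, 14:30-16:00, 16:45-19:00 (invert busy blocks within the working day).
Vera free: 18:15-19:00.
Dmitri free: 09:30-10:00, 12:30-13:45, 16:15-19:00.
Chen ∩ Tara: 18:15-18:45.
Chen ∩ Tara ∩ Nadia: 18:15-18:45.
Chen ∩ Tara ∩ Nadia ∩ Vera: 18:15-18:45.
Chen ∩ Tara ∩ Nadia ∩ Vera ∩ Dmitri: 18:15-18:45.
No common window is at least 90 minutes long.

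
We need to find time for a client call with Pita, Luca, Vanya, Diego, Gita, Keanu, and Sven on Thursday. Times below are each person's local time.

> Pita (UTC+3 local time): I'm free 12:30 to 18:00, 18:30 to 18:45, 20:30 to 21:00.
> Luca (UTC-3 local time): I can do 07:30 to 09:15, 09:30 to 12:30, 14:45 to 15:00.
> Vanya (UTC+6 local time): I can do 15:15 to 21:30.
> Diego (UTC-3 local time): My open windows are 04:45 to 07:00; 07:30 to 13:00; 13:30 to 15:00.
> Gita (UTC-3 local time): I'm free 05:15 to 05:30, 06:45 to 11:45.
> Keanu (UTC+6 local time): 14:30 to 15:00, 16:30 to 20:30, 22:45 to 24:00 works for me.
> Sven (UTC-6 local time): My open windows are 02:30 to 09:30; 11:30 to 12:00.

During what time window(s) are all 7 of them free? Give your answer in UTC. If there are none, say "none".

10:30-12:15, 12:30-14:30

Pita in UTC: 09:30-15:00, 15:30-15:45, 17:30-18:00 (subtract 3h to convert from UTC+3).
Luca in UTC: 10:30-12:15, 12:30-15:30, 17:45-18:00 (add 3h to convert from UTC-3).
Vanya in UTC: 09:15-15:30 (subtract 6h to convert from UTC+6).
Diego in UTC: 07:45-10:00, 10:30-16:00, 16:30-18:00 (add 3h to convert from UTC-3).
Gita in UTC: 08:15-08:30, 09:45-14:45 (add 3h to convert from UTC-3).
Keanu in UTC: 08:30-09:00, 10:30-14:30, 16:45-18:00 (subtract 6h to convert from UTC+6).
Sven in UTC: 08:30-15:30, 17:30-18:00 (add 6h to convert from UTC-6).
Pita ∩ Luca: 10:30-12:15, 12:30-15:00, 17:45-18:00.
Pita ∩ Luca ∩ Vanya: 10:30-12:15, 12:30-15:00.
Pita ∩ Luca ∩ Vanya ∩ Diego: 10:30-12:15, 12:30-15:00.
Pita ∩ Luca ∩ Vanya ∩ Diego ∩ Gita: 10:30-12:15, 12:30-14:45.
Pita ∩ Luca ∩ Vanya ∩ Diego ∩ Gita ∩ Keanu: 10:30-12:15, 12:30-14:30.
Pita ∩ Luca ∩ Vanya ∩ Diego ∩ Gita ∩ Keanu ∩ Sven: 10:30-12:15, 12:30-14:30.
So the common availability across everyone is 10:30-12:15, 12:30-14:30.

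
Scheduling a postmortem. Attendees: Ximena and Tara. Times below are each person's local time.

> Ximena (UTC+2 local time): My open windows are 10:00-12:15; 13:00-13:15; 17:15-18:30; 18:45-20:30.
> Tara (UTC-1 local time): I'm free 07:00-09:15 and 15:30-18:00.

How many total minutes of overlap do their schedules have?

240

Ximena in UTC: 08:00-10:15, 11:00-11:15, 15:15-16:30, 16:45-18:30 (subtract 2h to convert from UTC+2).
Tara in UTC: 08:00-10:15, 16:30-19:00 (add 1h to convert from UTC-1).
Ximena ∩ Tara: 08:00-10:15, 16:45-18:30.
Summing the common windows: 135 + 105 = 240 minutes.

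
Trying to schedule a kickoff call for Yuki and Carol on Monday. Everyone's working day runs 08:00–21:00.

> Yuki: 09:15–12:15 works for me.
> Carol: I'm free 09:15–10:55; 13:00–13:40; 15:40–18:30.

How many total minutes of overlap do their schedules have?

100

Yuki ∩ Carol: 09:15-10:55.
Those are the intersection windows.
That's a single block of 100 minutes.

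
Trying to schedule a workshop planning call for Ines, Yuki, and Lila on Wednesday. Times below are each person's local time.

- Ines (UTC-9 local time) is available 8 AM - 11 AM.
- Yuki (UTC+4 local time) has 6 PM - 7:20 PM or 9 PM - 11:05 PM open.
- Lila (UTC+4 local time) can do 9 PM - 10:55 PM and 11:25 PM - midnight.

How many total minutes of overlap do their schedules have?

Ines in UTC: 17:00-20:00 (add 9h to convert from UTC-9).
Yuki in UTC: 14:00-15:20, 17:00-19:05 (subtract 4h to convert from UTC+4).
Lila in UTC: 17:00-18:55, 19:25-20:00 (subtract 4h to convert from UTC+4).
Ines ∩ Yuki: 17:00-19:05.
Ines ∩ Yuki ∩ Lila: 17:00-18:55.
So the common availability across everyone is 17:00-18:55.
That's a single block of 115 minutes.

115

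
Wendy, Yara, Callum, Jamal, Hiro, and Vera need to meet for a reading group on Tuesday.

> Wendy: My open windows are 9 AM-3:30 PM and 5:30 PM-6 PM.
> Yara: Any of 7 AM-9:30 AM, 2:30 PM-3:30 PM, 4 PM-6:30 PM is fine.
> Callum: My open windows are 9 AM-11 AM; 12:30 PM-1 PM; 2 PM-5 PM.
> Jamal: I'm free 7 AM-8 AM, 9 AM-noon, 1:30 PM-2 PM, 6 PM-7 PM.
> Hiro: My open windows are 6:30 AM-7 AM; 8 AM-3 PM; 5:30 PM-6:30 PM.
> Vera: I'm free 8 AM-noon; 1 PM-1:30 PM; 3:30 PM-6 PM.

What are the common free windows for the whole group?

09:00-09:30

Wendy ∩ Yara: 09:00-09:30, 14:30-15:30, 17:30-18:00.
Wendy ∩ Yara ∩ Callum: 09:00-09:30, 14:30-15:30.
Wendy ∩ Yara ∩ Callum ∩ Jamal: 09:00-09:30.
Wendy ∩ Yara ∩ Callum ∩ Jamal ∩ Hiro: 09:00-09:30.
Wendy ∩ Yara ∩ Callum ∩ Jamal ∩ Hiro ∩ Vera: 09:00-09:30.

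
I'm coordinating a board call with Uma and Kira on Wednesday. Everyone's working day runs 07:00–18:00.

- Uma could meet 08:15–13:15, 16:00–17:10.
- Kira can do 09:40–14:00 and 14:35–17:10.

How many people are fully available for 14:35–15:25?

1

Kira can make the full 14:35-15:25 slot — that's 1.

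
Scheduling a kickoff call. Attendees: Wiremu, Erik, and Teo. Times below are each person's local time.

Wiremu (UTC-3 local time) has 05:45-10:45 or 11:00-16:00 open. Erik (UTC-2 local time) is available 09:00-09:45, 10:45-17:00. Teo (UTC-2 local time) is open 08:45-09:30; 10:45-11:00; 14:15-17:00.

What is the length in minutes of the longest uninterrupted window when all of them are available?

Wiremu in UTC: 08:45-13:45, 14:00-19:00 (add 3h to convert from UTC-3).
Erik in UTC: 11:00-11:45, 12:45-19:00 (add 2h to convert from UTC-2).
Teo in UTC: 10:45-11:30, 12:45-13:00, 16:15-19:00 (add 2h to convert from UTC-2).
Wiremu ∩ Erik: 11:00-11:45, 12:45-13:45, 14:00-19:00.
Wiremu ∩ Erik ∩ Teo: 11:00-11:30, 12:45-13:00, 16:15-19:00.
The longest is 16:15-19:00 at 165 minutes.

165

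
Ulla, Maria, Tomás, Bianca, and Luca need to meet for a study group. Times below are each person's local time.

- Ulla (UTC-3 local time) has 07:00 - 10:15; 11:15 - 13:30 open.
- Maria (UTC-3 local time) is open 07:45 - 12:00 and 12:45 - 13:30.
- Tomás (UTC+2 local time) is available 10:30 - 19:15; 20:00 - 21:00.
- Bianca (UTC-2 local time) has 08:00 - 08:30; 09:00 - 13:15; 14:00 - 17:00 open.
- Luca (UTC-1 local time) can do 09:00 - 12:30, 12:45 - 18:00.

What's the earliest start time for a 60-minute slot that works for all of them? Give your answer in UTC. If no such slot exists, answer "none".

11:00

Ulla in UTC: 10:00-13:15, 14:15-16:30 (add 3h to convert from UTC-3).
Maria in UTC: 10:45-15:00, 15:45-16:30 (add 3h to convert from UTC-3).
Tomás in UTC: 08:30-17:15, 18:00-19:00 (subtract 2h to convert from UTC+2).
Bianca in UTC: 10:00-10:30, 11:00-15:15, 16:00-19:00 (add 2h to convert from UTC-2).
Luca in UTC: 10:00-13:30, 13:45-19:00 (add 1h to convert from UTC-1).
Ulla ∩ Maria: 10:45-13:15, 14:15-15:00, 15:45-16:30.
Ulla ∩ Maria ∩ Tomás: 10:45-13:15, 14:15-15:00, 15:45-16:30.
Ulla ∩ Maria ∩ Tomás ∩ Bianca: 11:00-13:15, 14:15-15:00, 16:00-16:30.
Ulla ∩ Maria ∩ Tomás ∩ Bianca ∩ Luca: 11:00-13:15, 14:15-15:00, 16:00-16:30.
So the common availability across everyone is 11:00-13:15, 14:15-15:00, 16:00-16:30.
The first common window of at least 60 minutes is 11:00-13:15, so the earliest start is 11:00.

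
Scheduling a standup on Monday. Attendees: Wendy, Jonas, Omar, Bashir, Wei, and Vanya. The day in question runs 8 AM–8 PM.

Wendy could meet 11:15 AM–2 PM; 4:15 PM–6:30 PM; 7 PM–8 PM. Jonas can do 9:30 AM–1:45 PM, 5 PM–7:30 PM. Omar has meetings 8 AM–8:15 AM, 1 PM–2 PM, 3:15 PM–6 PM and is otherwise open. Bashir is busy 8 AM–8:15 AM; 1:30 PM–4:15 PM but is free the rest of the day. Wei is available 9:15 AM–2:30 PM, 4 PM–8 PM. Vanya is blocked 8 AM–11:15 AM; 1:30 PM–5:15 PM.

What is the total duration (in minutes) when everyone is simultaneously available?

Wendy free: 11:15-14:00, 16:15-18:30, 19:00-20:00.
Jonas free: 09:30-13:45, 17:00-19:30.
Omar free: 08:15-13:00, 14:00-15:15, 18:00-20:00 (invert busy blocks within the working day).
Bashir free: 08:15-13:30, 16:15-20:00 (invert busy blocks within the working day).
Wei free: 09:15-14:30, 16:00-20:00.
Vanya free: 11:15-13:30, 17:15-20:00 (invert busy blocks within the working day).
Wendy ∩ Jonas: 11:15-13:45, 17:00-18:30, 19:00-19:30.
Wendy ∩ Jonas ∩ Omar: 11:15-13:00, 18:00-18:30, 19:00-19:30.
Wendy ∩ Jonas ∩ Omar ∩ Bashir: 11:15-13:00, 18:00-18:30, 19:00-19:30.
Wendy ∩ Jonas ∩ Omar ∩ Bashir ∩ Wei: 11:15-13:00, 18:00-18:30, 19:00-19:30.
Wendy ∩ Jonas ∩ Omar ∩ Bashir ∩ Wei ∩ Vanya: 11:15-13:00, 18:00-18:30, 19:00-19:30.
Summing the common windows: 105 + 30 + 30 = 165 minutes.

165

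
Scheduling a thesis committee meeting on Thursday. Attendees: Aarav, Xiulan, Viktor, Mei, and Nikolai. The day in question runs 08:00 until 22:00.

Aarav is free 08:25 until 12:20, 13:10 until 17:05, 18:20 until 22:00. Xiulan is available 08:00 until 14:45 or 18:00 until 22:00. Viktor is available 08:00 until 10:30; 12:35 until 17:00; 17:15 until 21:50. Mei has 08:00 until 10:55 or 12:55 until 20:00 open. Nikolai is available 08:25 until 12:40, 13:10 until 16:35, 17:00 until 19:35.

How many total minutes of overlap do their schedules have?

Aarav ∩ Xiulan: 08:25-12:20, 13:10-14:45, 18:20-22:00.
Aarav ∩ Xiulan ∩ Viktor: 08:25-10:30, 13:10-14:45, 18:20-21:50.
Aarav ∩ Xiulan ∩ Viktor ∩ Mei: 08:25-10:30, 13:10-14:45, 18:20-20:00.
Aarav ∩ Xiulan ∩ Viktor ∩ Mei ∩ Nikolai: 08:25-10:30, 13:10-14:45, 18:20-19:35.
Those are the intersection windows.
Summing the common windows: 125 + 95 + 75 = 295 minutes.

295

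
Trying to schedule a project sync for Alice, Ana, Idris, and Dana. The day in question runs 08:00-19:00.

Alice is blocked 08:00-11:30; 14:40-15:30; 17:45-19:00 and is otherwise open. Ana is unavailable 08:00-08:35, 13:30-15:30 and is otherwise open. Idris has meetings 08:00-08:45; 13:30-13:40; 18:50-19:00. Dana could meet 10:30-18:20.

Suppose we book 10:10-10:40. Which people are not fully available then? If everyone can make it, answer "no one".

Alice free: 11:30-14:40, 15:30-17:45 (invert busy blocks within the working day).
Ana free: 08:35-13:30, 15:30-19:00 (invert busy blocks within the working day).
Idris free: 08:45-13:30, 13:40-18:50 (invert busy blocks within the working day).
Dana free: 10:30-18:20.
Alice: not fully free for 10:10-10:40. Ana: free for 10:10-10:40. Idris: free for 10:10-10:40. Dana: not fully free for 10:10-10:40.

Alice, Dana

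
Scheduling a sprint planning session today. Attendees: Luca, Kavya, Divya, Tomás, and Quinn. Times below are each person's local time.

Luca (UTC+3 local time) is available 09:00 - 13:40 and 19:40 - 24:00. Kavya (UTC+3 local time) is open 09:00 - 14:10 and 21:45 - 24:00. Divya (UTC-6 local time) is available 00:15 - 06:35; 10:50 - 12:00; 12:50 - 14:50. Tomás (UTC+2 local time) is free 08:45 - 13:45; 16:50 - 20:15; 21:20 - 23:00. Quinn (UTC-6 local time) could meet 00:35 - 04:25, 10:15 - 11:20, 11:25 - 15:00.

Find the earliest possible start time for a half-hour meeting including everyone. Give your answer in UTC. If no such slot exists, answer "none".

Luca in UTC: 06:00-10:40, 16:40-21:00 (subtract 3h to convert from UTC+3).
Kavya in UTC: 06:00-11:10, 18:45-21:00 (subtract 3h to convert from UTC+3).
Divya in UTC: 06:15-12:35, 16:50-18:00, 18:50-20:50 (add 6h to convert from UTC-6).
Tomás in UTC: 06:45-11:45, 14:50-18:15, 19:20-21:00 (subtract 2h to convert from UTC+2).
Quinn in UTC: 06:35-10:25, 16:15-17:20, 17:25-21:00 (add 6h to convert from UTC-6).
Luca ∩ Kavya: 06:00-10:40, 18:45-21:00.
Luca ∩ Kavya ∩ Divya: 06:15-10:40, 18:50-20:50.
Luca ∩ Kavya ∩ Divya ∩ Tomás: 06:45-10:40, 19:20-20:50.
Luca ∩ Kavya ∩ Divya ∩ Tomás ∩ Quinn: 06:45-10:25, 19:20-20:50.
The first common window of at least 30 minutes is 06:45-10:25, so the earliest start is 06:45.

06:45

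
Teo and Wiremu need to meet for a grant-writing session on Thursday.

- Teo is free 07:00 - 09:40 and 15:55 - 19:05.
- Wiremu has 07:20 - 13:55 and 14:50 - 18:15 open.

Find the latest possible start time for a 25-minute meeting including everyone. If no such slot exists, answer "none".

Teo ∩ Wiremu: 07:20-09:40, 15:55-18:15.
So the common availability across everyone is 07:20-09:40, 15:55-18:15.
The last common window of at least 25 minutes is 15:55-18:15; a 25-minute meeting can start as late as 17:50 and still end by 18:15.

17:50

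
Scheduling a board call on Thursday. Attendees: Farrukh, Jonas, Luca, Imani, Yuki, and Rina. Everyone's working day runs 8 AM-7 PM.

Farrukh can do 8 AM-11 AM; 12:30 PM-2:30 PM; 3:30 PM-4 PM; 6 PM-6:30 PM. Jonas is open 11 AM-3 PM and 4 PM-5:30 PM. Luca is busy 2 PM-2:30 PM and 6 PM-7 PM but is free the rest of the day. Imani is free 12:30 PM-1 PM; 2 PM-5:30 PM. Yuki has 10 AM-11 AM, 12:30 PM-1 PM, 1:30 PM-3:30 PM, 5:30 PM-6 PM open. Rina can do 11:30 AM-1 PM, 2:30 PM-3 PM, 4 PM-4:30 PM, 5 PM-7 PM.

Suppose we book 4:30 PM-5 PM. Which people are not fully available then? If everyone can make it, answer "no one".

Farrukh, Rina, Yuki

Farrukh free: 08:00-11:00, 12:30-14:30, 15:30-16:00, 18:00-18:30.
Jonas free: 11:00-15:00, 16:00-17:30.
Luca free: 08:00-14:00, 14:30-18:00 (invert busy blocks within the working day).
Imani free: 12:30-13:00, 14:00-17:30.
Yuki free: 10:00-11:00, 12:30-13:00, 13:30-15:30, 17:30-18:00.
Rina free: 11:30-13:00, 14:30-15:00, 16:00-16:30, 17:00-19:00.
Farrukh: not fully free for 16:30-17:00. Jonas: free for 16:30-17:00. Luca: free for 16:30-17:00. Imani: free for 16:30-17:00. Yuki: not fully free for 16:30-17:00. Rina: not fully free for 16:30-17:00.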